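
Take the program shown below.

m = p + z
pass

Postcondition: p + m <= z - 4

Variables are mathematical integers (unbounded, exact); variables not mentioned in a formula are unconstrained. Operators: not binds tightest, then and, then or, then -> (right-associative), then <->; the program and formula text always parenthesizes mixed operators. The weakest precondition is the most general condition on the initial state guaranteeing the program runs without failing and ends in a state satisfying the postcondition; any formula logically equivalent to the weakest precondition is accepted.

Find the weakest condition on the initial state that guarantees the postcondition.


Working backward. After the program, the postcondition p + m <= z - 4 must hold; in canonical form it is m + p <= z - 4.
Before skip: m + p <= z - 4
Before m := p + z: 2*p <= -4
Answer: WP = 2*p <= -4


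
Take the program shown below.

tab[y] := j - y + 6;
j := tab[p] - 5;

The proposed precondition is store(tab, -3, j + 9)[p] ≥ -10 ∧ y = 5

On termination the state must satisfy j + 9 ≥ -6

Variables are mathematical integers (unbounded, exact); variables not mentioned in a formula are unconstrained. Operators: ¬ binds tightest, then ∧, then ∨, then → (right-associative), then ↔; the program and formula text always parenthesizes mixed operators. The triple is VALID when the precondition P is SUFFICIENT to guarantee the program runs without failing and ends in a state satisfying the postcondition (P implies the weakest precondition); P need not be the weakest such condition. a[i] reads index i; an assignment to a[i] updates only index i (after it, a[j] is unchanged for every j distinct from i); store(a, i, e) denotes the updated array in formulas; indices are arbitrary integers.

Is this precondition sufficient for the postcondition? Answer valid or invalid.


Working backward. After the program, the postcondition j + 9 ≥ -6 must hold; in canonical form it is j ≥ -15.
Before j := tab[p] - 5: tab[p] ≥ -10
Before tab[y] := j - y + 6: store(tab, y, j - y + 6)[p] ≥ -10
The weakest precondition is store(tab, y, j - y + 6)[p] ≥ -10.
Check whether store(tab, -3, j + 9)[p] ≥ -10 ∧ y = 5 implies it.
Countermodel: at the initial state j = 0, p = -3, tab = {[-3] = -11, [5] = 2, elsewhere 2}, y = 5, the precondition holds but the weakest precondition fails.
Answer: invalid


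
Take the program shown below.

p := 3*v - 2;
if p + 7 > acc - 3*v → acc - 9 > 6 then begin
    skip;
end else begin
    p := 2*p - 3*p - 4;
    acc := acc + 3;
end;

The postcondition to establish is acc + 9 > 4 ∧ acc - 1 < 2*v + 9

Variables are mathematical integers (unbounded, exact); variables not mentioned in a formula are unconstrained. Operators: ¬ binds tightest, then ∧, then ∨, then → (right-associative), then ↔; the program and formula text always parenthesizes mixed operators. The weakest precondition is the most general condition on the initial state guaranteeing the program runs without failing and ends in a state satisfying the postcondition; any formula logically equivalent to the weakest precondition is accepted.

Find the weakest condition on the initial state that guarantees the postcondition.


Working backward. After the program, the postcondition acc + 9 > 4 ∧ acc - 1 < 2*v + 9 must hold; in canonical form it is acc > -5 ∧ acc < 2*v + 10.
Then branch requires acc > -5 ∧ acc < 2*v + 10; else branch requires acc > -8 ∧ acc < 2*v + 7.
Before the if: ((p + 3*v > acc - 7 → acc > 15) → (acc > -5 ∧ acc < 2*v + 10)) ∧ ((¬(p + 3*v > acc - 7 → acc > 15)) → (acc > -8 ∧ acc < 2*v + 7))
Before p := 3*v - 2: ((6*v > acc - 5 → acc > 15) → (acc > -5 ∧ acc < 2*v + 10)) ∧ ((¬(6*v > acc - 5 → acc > 15)) → (acc > -8 ∧ acc < 2*v + 7))
Answer: WP = ((6*v > acc - 5 → acc > 15) → (acc > -5 ∧ acc < 2*v + 10)) ∧ ((¬(6*v > acc - 5 → acc > 15)) → (acc > -8 ∧ acc < 2*v + 7))


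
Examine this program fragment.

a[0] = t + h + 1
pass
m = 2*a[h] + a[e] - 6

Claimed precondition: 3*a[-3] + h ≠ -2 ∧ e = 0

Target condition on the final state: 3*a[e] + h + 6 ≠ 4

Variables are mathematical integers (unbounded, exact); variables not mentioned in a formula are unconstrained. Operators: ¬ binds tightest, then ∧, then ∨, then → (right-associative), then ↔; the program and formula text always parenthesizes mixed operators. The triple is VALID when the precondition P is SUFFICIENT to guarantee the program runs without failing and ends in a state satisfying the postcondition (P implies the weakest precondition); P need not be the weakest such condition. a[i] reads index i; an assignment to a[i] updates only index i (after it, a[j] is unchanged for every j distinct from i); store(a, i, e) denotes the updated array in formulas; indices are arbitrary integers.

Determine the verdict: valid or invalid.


Working backward. After the program, the postcondition 3*a[e] + h + 6 ≠ 4 must hold; in canonical form it is 3*a[e] + h ≠ -2.
Before m := 2*a[h] + a[e] - 6: 3*a[e] + h ≠ -2
Before skip: 3*a[e] + h ≠ -2
Before a[0] := t + h + 1: 3*store(a, 0, h + t + 1)[e] + h ≠ -2
The weakest precondition is 3*store(a, 0, h + t + 1)[e] + h ≠ -2.
Check whether 3*a[-3] + h ≠ -2 ∧ e = 0 implies it.
Countermodel: at the initial state a = {[-3] = -2, [0] = -2, elsewhere -2}, e = 0, h = 1, t = -3, the precondition holds but the weakest precondition fails.
Answer: invalid


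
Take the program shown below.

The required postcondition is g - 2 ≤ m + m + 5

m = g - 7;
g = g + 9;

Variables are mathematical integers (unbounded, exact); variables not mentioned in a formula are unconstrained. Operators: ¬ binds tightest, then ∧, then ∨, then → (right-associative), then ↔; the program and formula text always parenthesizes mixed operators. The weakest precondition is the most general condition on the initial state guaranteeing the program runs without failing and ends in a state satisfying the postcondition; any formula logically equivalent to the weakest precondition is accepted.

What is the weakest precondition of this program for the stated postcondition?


Working backward. After the program, the postcondition g - 2 ≤ m + m + 5 must hold; in canonical form it is g ≤ 2*m + 7.
Before g := g + 9: g ≤ 2*m - 2
Before m := g - 7: g ≥ 16
Answer: WP = g ≥ 16


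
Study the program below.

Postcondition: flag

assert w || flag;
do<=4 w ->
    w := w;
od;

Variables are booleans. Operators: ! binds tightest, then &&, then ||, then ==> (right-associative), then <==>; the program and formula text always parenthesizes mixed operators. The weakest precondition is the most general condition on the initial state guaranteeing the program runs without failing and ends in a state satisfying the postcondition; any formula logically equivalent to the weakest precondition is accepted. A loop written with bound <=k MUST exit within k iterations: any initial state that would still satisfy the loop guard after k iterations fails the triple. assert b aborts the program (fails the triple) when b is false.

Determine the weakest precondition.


Working backward. After the program, flag must hold.
Before the loop (bound <=4), unroll the exhaustion recursion (WP_0 = exit-now case; WP_j = one more guarded iteration, up to j = 4):
  WP_0: (!w) && flag
  WP_1: (w ==> ((!w) && flag)) && ((!w) ==> flag)
  WP_2: (w ==> ((w ==> ((!w) && flag)) && ((!w) ==> flag))) && ((!w) ==> flag)
  WP_3: (w ==> ((w ==> ((w ==> ((!w) && flag)) && ((!w) ==> flag))) && ((!w) ==> flag))) && ((!w) ==> flag)
  WP_4: (w ==> ((w ==> ((w ==> ((w ==> ((!w) && flag)) && ((!w) ==> flag))) && ((!w) ==> flag))) && ((!w) ==> flag))) && ((!w) ==> flag)
So before the loop: (w ==> ((w ==> ((w ==> ((w ==> ((!w) && flag)) && ((!w) ==> flag))) && ((!w) ==> flag))) && ((!w) ==> flag))) && ((!w) ==> flag)
Before assert w || flag: (w || flag) && (w ==> ((w ==> ((w ==> ((w ==> ((!w) && flag)) && ((!w) ==> flag))) && ((!w) ==> flag))) && ((!w) ==> flag))) && ((!w) ==> flag)
Answer: WP = (w || flag) && (w ==> ((w ==> ((w ==> ((w ==> ((!w) && flag)) && ((!w) ==> flag))) && ((!w) ==> flag))) && ((!w) ==> flag))) && ((!w) ==> flag)


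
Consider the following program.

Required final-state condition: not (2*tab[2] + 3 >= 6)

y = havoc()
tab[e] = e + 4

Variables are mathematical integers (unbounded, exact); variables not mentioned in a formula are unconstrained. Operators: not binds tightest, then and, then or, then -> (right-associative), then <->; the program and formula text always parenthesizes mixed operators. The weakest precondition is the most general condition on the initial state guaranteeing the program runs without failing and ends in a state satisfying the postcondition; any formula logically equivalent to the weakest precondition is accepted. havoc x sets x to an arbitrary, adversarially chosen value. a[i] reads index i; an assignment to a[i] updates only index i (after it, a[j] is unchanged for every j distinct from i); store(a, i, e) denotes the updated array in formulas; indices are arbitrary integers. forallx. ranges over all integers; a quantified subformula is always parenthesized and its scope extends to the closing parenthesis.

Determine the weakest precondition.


Working backward. After the program, the postcondition not (2*tab[2] + 3 >= 6) must hold; in canonical form it is not (2*tab[2] >= 3).
Before tab[e] := e + 4: not (2*store(tab, e, e + 4)[2] >= 3)
Before havoc y: not (2*store(tab, e, e + 4)[2] >= 3)
Answer: WP = not (2*store(tab, e, e + 4)[2] >= 3)


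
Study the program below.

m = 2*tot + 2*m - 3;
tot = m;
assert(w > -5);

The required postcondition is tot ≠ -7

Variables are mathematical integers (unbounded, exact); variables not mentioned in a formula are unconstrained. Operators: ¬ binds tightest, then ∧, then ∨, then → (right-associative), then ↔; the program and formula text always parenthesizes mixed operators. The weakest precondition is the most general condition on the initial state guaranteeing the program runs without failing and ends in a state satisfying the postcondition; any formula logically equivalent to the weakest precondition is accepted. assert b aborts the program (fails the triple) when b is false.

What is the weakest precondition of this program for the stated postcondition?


Working backward. After the program, tot ≠ -7 must hold.
Before assert w > -5: w > -5 ∧ tot ≠ -7
Before tot := m: w > -5 ∧ m ≠ -7
Before m := 2*tot + 2*m - 3: w > -5 ∧ 2*m + 2*tot ≠ -4
Answer: WP = w > -5 ∧ 2*m + 2*tot ≠ -4


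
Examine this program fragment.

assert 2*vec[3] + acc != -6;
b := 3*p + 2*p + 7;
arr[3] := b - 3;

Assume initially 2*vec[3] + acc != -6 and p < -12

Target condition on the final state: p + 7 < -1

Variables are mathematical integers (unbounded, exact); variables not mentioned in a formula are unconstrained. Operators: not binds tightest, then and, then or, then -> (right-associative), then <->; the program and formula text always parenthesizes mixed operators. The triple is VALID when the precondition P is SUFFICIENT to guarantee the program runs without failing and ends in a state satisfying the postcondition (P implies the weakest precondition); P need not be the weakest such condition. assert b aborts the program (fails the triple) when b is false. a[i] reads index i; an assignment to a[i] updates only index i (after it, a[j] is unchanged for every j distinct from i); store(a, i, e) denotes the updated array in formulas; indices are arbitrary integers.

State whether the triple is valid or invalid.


Working backward. After the program, the postcondition p + 7 < -1 must hold; in canonical form it is p < -8.
Before arr[3] := b - 3: p < -8
Before b := 3*p + 2*p + 7: p < -8
Before assert 2*vec[3] + acc != -6: 2*vec[3] + acc != -6 and p < -8
The weakest precondition is 2*vec[3] + acc != -6 and p < -8.
Check whether 2*vec[3] + acc != -6 and p < -12 implies it.
Every state satisfying the precondition satisfies the weakest precondition: the implication holds.
Answer: valid


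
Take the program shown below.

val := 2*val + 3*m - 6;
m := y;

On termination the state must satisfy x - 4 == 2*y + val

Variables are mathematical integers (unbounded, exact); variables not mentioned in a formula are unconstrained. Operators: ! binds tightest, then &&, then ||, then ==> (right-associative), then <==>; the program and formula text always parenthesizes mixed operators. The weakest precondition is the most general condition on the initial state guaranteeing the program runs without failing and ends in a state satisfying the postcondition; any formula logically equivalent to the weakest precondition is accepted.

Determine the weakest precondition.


Working backward. After the program, the postcondition x - 4 == 2*y + val must hold; in canonical form it is x == val + 2*y + 4.
Before m := y: x == val + 2*y + 4
Before val := 2*val + 3*m - 6: x == 3*m + 2*val + 2*y - 2
Answer: WP = x == 3*m + 2*val + 2*y - 2


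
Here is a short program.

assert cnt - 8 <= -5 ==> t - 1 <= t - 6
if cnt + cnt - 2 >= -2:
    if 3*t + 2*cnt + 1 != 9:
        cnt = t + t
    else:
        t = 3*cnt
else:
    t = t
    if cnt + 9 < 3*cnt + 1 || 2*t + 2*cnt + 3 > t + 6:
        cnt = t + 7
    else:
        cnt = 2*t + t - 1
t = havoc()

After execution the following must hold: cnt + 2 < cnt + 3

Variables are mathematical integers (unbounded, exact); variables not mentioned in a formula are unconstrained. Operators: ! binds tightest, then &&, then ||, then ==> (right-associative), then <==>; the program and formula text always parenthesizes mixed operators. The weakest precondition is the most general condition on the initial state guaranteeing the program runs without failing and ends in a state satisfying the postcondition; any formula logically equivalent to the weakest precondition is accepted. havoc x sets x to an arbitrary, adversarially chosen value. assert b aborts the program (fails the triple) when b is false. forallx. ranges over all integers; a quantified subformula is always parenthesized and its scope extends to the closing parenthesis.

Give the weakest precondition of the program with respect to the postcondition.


Working backward. After the program, the postcondition cnt + 2 < cnt + 3 must hold; in canonical form it is true.
Before havoc t: true
Then branch requires true; else branch requires true.
Before the if: true
Before assert cnt - 8 <= -5 ==> t - 1 <= t - 6: !(cnt <= 3)
Answer: WP = !(cnt <= 3)


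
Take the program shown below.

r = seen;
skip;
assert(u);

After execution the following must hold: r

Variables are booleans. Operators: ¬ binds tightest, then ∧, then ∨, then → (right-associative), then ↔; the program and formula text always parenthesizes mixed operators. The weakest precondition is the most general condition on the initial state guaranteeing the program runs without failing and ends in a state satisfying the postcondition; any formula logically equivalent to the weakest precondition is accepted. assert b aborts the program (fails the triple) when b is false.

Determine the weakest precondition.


Working backward. After the program, r must hold.
Before assert u: u ∧ r
Before skip: u ∧ r
Before r := seen: u ∧ seen
Answer: WP = u ∧ seen


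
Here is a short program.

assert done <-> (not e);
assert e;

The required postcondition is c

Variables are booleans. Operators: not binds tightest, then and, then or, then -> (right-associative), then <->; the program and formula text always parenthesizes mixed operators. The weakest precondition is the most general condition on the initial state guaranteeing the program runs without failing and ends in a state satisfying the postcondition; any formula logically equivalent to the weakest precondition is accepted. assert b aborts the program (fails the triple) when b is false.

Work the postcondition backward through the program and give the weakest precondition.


Working backward. After the program, c must hold.
Before assert e: e and c
Before assert done <-> (not e): (done <-> (not e)) and e and c
Answer: WP = (done <-> (not e)) and e and c


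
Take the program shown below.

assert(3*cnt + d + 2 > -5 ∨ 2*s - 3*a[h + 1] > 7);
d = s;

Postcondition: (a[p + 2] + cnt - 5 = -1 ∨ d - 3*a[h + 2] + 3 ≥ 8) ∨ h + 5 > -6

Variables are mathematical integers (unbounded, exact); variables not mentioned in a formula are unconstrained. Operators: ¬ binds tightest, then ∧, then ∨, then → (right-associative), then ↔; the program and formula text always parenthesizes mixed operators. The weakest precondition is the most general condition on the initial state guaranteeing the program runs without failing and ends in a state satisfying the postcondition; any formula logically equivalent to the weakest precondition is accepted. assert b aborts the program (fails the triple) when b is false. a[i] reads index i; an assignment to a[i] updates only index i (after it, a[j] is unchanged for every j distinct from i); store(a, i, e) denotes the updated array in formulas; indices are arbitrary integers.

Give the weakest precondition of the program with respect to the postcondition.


Working backward. After the program, the postcondition (a[p + 2] + cnt - 5 = -1 ∨ d - 3*a[h + 2] + 3 ≥ 8) ∨ h + 5 > -6 must hold; in canonical form it is a[p + 2] + cnt = 4 ∨ d ≥ 3*a[h + 2] + 5 ∨ h > -11.
Before d := s: a[p + 2] + cnt = 4 ∨ s ≥ 3*a[h + 2] + 5 ∨ h > -11
Before assert 3*cnt + d + 2 > -5 ∨ 2*s - 3*a[h + 1] > 7: (3*cnt + d > -7 ∨ 2*s > 3*a[h + 1] + 7) ∧ (a[p + 2] + cnt = 4 ∨ s ≥ 3*a[h + 2] + 5 ∨ h > -11)
Answer: WP = (3*cnt + d > -7 ∨ 2*s > 3*a[h + 1] + 7) ∧ (a[p + 2] + cnt = 4 ∨ s ≥ 3*a[h + 2] + 5 ∨ h > -11)


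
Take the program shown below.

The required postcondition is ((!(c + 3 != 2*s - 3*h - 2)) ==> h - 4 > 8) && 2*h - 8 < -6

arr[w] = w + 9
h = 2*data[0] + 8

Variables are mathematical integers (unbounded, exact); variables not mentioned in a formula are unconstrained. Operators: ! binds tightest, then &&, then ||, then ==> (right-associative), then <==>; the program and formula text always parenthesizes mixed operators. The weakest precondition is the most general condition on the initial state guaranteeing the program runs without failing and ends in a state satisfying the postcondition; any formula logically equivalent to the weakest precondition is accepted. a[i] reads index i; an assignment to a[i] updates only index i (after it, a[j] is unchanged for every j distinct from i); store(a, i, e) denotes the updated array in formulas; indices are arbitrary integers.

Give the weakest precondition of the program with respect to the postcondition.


Working backward. After the program, the postcondition ((!(c + 3 != 2*s - 3*h - 2)) ==> h - 4 > 8) && 2*h - 8 < -6 must hold; in canonical form it is ((!(c + 3*h != 2*s - 5)) ==> h > 12) && 2*h < 2.
Before h := 2*data[0] + 8: ((!(6*data[0] + c != 2*s - 29)) ==> 2*data[0] > 4) && 4*data[0] < -14
Before arr[w] := w + 9: ((!(6*data[0] + c != 2*s - 29)) ==> 2*data[0] > 4) && 4*data[0] < -14
Answer: WP = ((!(6*data[0] + c != 2*s - 29)) ==> 2*data[0] > 4) && 4*data[0] < -14


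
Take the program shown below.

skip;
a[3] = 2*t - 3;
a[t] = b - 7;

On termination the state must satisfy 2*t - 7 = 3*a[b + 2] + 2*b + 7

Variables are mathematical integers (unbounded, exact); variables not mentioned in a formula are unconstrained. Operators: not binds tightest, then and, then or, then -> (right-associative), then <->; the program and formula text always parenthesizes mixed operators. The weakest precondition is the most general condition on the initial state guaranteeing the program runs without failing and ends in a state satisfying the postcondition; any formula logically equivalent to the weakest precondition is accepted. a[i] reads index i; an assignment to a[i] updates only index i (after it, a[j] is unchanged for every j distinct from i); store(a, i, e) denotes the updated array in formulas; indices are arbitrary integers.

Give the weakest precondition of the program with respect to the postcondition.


Working backward. After the program, the postcondition 2*t - 7 = 3*a[b + 2] + 2*b + 7 must hold; in canonical form it is 2*t = 3*a[b + 2] + 2*b + 14.
Before a[t] := b - 7: 2*t = 3*store(a, t, b - 7)[b + 2] + 2*b + 14
Before a[3] := 2*t - 3: 2*t = 3*store(store(a, 3, 2*t - 3), t, b - 7)[b + 2] + 2*b + 14
Before skip: 2*t = 3*store(store(a, 3, 2*t - 3), t, b - 7)[b + 2] + 2*b + 14
Answer: WP = 2*t = 3*store(store(a, 3, 2*t - 3), t, b - 7)[b + 2] + 2*b + 14


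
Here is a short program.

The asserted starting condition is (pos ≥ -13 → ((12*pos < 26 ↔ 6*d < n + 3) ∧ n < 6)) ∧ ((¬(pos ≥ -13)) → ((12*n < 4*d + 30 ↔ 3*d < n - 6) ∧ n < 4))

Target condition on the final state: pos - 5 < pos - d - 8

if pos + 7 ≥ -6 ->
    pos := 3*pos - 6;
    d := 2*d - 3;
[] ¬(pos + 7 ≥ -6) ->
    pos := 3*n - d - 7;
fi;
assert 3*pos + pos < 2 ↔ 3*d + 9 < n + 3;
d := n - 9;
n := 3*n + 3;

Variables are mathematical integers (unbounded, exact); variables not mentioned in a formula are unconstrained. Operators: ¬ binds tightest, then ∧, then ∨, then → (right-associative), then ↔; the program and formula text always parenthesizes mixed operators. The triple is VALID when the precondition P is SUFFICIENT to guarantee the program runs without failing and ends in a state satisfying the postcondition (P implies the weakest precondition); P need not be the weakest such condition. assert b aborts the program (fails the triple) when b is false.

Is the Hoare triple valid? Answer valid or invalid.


Working backward. After the program, the postcondition pos - 5 < pos - d - 8 must hold; in canonical form it is d < -3.
Before n := 3*n + 3: d < -3
Before d := n - 9: n < 6
Before assert 3*pos + pos < 2 ↔ 3*d + 9 < n + 3: (4*pos < 2 ↔ 3*d < n - 6) ∧ n < 6
Then branch requires (12*pos < 26 ↔ 6*d < n + 3) ∧ n < 6; else branch requires (12*n < 4*d + 30 ↔ 3*d < n - 6) ∧ n < 6.
Before the if: (pos ≥ -13 → ((12*pos < 26 ↔ 6*d < n + 3) ∧ n < 6)) ∧ ((¬(pos ≥ -13)) → ((12*n < 4*d + 30 ↔ 3*d < n - 6) ∧ n < 6))
The weakest precondition is (pos ≥ -13 → ((12*pos < 26 ↔ 6*d < n + 3) ∧ n < 6)) ∧ ((¬(pos ≥ -13)) → ((12*n < 4*d + 30 ↔ 3*d < n - 6) ∧ n < 6)).
Check whether (pos ≥ -13 → ((12*pos < 26 ↔ 6*d < n + 3) ∧ n < 6)) ∧ ((¬(pos ≥ -13)) → ((12*n < 4*d + 30 ↔ 3*d < n - 6) ∧ n < 4)) implies it.
Every state satisfying the precondition satisfies the weakest precondition: the implication holds.
Answer: valid


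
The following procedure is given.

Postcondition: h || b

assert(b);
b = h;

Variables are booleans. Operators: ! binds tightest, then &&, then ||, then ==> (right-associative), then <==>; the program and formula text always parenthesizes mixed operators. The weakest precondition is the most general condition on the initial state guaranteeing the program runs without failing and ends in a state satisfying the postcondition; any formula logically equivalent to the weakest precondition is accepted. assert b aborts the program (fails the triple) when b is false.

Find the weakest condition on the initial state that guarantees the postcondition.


Working backward. After the program, h || b must hold.
Before b := h: h
Before assert b: b && h
Answer: WP = b && h


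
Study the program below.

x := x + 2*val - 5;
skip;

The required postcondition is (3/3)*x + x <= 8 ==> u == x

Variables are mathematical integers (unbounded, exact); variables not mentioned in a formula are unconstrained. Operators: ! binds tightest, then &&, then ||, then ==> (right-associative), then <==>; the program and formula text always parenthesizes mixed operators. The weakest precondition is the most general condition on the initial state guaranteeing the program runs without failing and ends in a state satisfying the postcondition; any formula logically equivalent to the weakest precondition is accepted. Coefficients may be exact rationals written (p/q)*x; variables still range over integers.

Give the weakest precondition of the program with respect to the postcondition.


Working backward. After the program, the postcondition (3/3)*x + x <= 8 ==> u == x must hold; in canonical form it is 2*x <= 8 ==> u == x.
Before skip: 2*x <= 8 ==> u == x
Before x := x + 2*val - 5: 4*val + 2*x <= 18 ==> u == 2*val + x - 5
Answer: WP = 4*val + 2*x <= 18 ==> u == 2*val + x - 5


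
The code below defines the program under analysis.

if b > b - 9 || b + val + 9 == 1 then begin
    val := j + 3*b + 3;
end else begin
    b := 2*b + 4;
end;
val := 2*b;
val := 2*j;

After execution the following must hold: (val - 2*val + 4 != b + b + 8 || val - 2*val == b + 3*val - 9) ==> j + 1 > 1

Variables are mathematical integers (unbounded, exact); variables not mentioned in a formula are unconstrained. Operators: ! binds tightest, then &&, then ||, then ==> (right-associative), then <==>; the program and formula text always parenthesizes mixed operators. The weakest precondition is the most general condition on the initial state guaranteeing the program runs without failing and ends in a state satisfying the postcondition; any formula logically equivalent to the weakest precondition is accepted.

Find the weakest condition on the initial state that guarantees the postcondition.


Working backward. After the program, the postcondition (val - 2*val + 4 != b + b + 8 || val - 2*val == b + 3*val - 9) ==> j + 1 > 1 must hold; in canonical form it is (2*b + val != -4 || b + 4*val == 9) ==> j > 0.
Before val := 2*j: (2*b + 2*j != -4 || b + 8*j == 9) ==> j > 0
Before val := 2*b: (2*b + 2*j != -4 || b + 8*j == 9) ==> j > 0
Then branch requires (2*b + 2*j != -4 || b + 8*j == 9) ==> j > 0; else branch requires (4*b + 2*j != -12 || 2*b + 8*j == 5) ==> j > 0.
Before the if: (2*b + 2*j != -4 || b + 8*j == 9) ==> j > 0
Answer: WP = (2*b + 2*j != -4 || b + 8*j == 9) ==> j > 0


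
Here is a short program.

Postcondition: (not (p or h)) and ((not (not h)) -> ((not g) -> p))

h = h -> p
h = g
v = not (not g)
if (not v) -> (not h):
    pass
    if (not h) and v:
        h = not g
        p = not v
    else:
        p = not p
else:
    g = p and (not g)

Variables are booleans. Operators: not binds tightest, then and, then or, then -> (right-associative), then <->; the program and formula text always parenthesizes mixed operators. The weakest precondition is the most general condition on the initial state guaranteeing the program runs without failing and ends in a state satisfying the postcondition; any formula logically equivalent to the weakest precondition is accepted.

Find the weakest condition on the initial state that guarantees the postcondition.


Working backward. After the program, the postcondition (not (p or h)) and ((not (not h)) -> ((not g) -> p)) must hold; in canonical form it is (not (p or h)) and (h -> ((not g) -> p)).
Then branch requires (((not h) and v) -> ((not ((not v) or (not g))) and ((not g) -> ((not g) -> (not v))))) and ((not ((not h) and v)) -> ((not ((not p) or h)) and (h -> ((not g) -> (not p))))); else branch requires (not (p or h)) and (h -> ((not (p and (not g))) -> p)).
Before the if: (((not v) -> (not h)) -> ((((not h) and v) -> ((not ((not v) or (not g))) and ((not g) -> ((not g) -> (not v))))) and ((not ((not h) and v)) -> ((not ((not p) or h)) and (h -> ((not g) -> (not p))))))) and ((not ((not v) -> (not h))) -> ((not (p or h)) and (h -> ((not (p and (not g))) -> p))))
Before v := not (not g): (((not g) -> (not h)) -> ((((not h) and g) -> g) and ((not ((not h) and g)) -> ((not ((not p) or h)) and (h -> ((not g) -> (not p))))))) and ((not ((not g) -> (not h))) -> ((not (p or h)) and (h -> ((not (p and (not g))) -> p))))
Before h := g: (not ((not p) or g)) and (g -> ((not g) -> (not p)))
Before h := h -> p: (not ((not p) or g)) and (g -> ((not g) -> (not p)))
Answer: WP = (not ((not p) or g)) and (g -> ((not g) -> (not p)))


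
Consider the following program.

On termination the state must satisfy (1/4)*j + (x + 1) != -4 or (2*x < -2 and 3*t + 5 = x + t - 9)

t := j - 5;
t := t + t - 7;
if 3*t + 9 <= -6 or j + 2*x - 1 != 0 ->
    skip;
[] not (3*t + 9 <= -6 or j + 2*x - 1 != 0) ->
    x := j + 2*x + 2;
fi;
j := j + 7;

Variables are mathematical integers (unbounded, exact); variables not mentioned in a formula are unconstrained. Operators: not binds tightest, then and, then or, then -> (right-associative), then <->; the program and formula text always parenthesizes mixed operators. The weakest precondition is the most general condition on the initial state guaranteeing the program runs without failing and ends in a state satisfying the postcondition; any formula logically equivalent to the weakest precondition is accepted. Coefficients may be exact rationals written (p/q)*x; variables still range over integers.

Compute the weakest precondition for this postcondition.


Working backward. After the program, the postcondition (1/4)*j + (x + 1) != -4 or (2*x < -2 and 3*t + 5 = x + t - 9) must hold; in canonical form it is (1/4)*j + x != -5 or (2*x < -2 and 2*t = x - 14).
Before j := j + 7: (1/4)*j + x != -27/4 or (2*x < -2 and 2*t = x - 14)
Then branch requires (1/4)*j + x != -27/4 or (2*x < -2 and 2*t = x - 14); else branch requires (5/4)*j + 2*x != -35/4 or (2*j + 4*x < -6 and 2*t = j + 2*x - 12).
Before the if: ((3*t <= -15 or j + 2*x != 1) -> ((1/4)*j + x != -27/4 or (2*x < -2 and 2*t = x - 14))) and ((not (3*t <= -15 or j + 2*x != 1)) -> ((5/4)*j + 2*x != -35/4 or (2*j + 4*x < -6 and 2*t = j + 2*x - 12)))
Before t := t + t - 7: ((6*t <= 6 or j + 2*x != 1) -> ((1/4)*j + x != -27/4 or (2*x < -2 and 4*t = x))) and ((not (6*t <= 6 or j + 2*x != 1)) -> ((5/4)*j + 2*x != -35/4 or (2*j + 4*x < -6 and 4*t = j + 2*x + 2)))
Before t := j - 5: ((6*j <= 36 or j + 2*x != 1) -> ((1/4)*j + x != -27/4 or (2*x < -2 and 4*j = x + 20))) and ((not (6*j <= 36 or j + 2*x != 1)) -> ((5/4)*j + 2*x != -35/4 or (2*j + 4*x < -6 and 3*j = 2*x + 22)))
Answer: WP = ((6*j <= 36 or j + 2*x != 1) -> ((1/4)*j + x != -27/4 or (2*x < -2 and 4*j = x + 20))) and ((not (6*j <= 36 or j + 2*x != 1)) -> ((5/4)*j + 2*x != -35/4 or (2*j + 4*x < -6 and 3*j = 2*x + 22)))


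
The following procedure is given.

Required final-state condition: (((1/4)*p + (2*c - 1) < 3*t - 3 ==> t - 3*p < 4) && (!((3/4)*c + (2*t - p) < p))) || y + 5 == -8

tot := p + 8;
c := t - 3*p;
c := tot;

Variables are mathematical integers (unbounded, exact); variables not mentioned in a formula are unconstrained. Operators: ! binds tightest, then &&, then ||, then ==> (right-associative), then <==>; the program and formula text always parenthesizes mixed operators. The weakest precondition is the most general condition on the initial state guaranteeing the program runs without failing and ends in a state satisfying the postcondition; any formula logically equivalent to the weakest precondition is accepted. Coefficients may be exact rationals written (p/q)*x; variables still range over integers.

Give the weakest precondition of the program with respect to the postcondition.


Working backward. After the program, the postcondition (((1/4)*p + (2*c - 1) < 3*t - 3 ==> t - 3*p < 4) && (!((3/4)*c + (2*t - p) < p))) || y + 5 == -8 must hold; in canonical form it is ((2*c + (1/4)*p < 3*t - 2 ==> t < 3*p + 4) && (!((3/4)*c + 2*t < 2*p))) || y == -13.
Before c := tot: (((1/4)*p + 2*tot < 3*t - 2 ==> t < 3*p + 4) && (!(2*t + (3/4)*tot < 2*p))) || y == -13
Before c := t - 3*p: (((1/4)*p + 2*tot < 3*t - 2 ==> t < 3*p + 4) && (!(2*t + (3/4)*tot < 2*p))) || y == -13
Before tot := p + 8: (((9/4)*p < 3*t - 18 ==> t < 3*p + 4) && (!(2*t < (5/4)*p - 6))) || y == -13
Answer: WP = (((9/4)*p < 3*t - 18 ==> t < 3*p + 4) && (!(2*t < (5/4)*p - 6))) || y == -13


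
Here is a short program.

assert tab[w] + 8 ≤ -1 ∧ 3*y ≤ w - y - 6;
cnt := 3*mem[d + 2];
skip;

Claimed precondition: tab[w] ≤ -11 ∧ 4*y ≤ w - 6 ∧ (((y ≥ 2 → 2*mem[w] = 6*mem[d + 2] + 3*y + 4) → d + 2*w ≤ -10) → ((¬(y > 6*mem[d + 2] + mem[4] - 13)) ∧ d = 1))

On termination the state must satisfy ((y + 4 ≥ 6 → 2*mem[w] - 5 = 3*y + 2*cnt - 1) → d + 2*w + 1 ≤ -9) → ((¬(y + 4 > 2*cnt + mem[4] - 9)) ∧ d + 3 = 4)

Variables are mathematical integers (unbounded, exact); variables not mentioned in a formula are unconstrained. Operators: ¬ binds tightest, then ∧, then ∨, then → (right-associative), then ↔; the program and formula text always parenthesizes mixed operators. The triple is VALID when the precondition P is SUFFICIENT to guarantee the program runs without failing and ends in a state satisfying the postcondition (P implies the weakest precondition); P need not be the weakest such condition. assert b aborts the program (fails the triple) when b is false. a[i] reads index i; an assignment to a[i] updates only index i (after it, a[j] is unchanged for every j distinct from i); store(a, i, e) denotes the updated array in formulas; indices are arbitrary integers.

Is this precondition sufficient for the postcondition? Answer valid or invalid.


Working backward. After the program, the postcondition ((y + 4 ≥ 6 → 2*mem[w] - 5 = 3*y + 2*cnt - 1) → d + 2*w + 1 ≤ -9) → ((¬(y + 4 > 2*cnt + mem[4] - 9)) ∧ d + 3 = 4) must hold; in canonical form it is ((y ≥ 2 → 2*mem[w] = 2*cnt + 3*y + 4) → d + 2*w ≤ -10) → ((¬(y > mem[4] + 2*cnt - 13)) ∧ d = 1).
Before skip: ((y ≥ 2 → 2*mem[w] = 2*cnt + 3*y + 4) → d + 2*w ≤ -10) → ((¬(y > mem[4] + 2*cnt - 13)) ∧ d = 1)
Before cnt := 3*mem[d + 2]: ((y ≥ 2 → 2*mem[w] = 6*mem[d + 2] + 3*y + 4) → d + 2*w ≤ -10) → ((¬(y > 6*mem[d + 2] + mem[4] - 13)) ∧ d = 1)
Before assert tab[w] + 8 ≤ -1 ∧ 3*y ≤ w - y - 6: tab[w] ≤ -9 ∧ 4*y ≤ w - 6 ∧ (((y ≥ 2 → 2*mem[w] = 6*mem[d + 2] + 3*y + 4) → d + 2*w ≤ -10) → ((¬(y > 6*mem[d + 2] + mem[4] - 13)) ∧ d = 1))
The weakest precondition is tab[w] ≤ -9 ∧ 4*y ≤ w - 6 ∧ (((y ≥ 2 → 2*mem[w] = 6*mem[d + 2] + 3*y + 4) → d + 2*w ≤ -10) → ((¬(y > 6*mem[d + 2] + mem[4] - 13)) ∧ d = 1)).
Check whether tab[w] ≤ -11 ∧ 4*y ≤ w - 6 ∧ (((y ≥ 2 → 2*mem[w] = 6*mem[d + 2] + 3*y + 4) → d + 2*w ≤ -10) → ((¬(y > 6*mem[d + 2] + mem[4] - 13)) ∧ d = 1)) implies it.
Every state satisfying the precondition satisfies the weakest precondition: the implication holds.
Answer: valid


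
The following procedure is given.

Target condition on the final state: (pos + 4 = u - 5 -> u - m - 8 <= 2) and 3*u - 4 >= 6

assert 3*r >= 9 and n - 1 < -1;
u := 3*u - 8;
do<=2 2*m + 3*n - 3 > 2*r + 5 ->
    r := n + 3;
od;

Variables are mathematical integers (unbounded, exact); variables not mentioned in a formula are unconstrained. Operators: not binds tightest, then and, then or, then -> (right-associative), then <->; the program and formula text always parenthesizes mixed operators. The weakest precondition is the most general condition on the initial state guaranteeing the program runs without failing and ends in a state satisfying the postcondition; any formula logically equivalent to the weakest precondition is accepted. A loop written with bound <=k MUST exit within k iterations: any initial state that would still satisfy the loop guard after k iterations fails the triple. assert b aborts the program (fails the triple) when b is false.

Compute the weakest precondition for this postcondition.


Working backward. After the program, the postcondition (pos + 4 = u - 5 -> u - m - 8 <= 2) and 3*u - 4 >= 6 must hold; in canonical form it is (pos = u - 9 -> u <= m + 10) and 3*u >= 10.
Before the loop (bound <=2), unroll the exhaustion recursion (WP_0 = exit-now case; WP_j = one more guarded iteration, up to j = 2):
  WP_0: (not (2*m + 3*n > 2*r + 8)) and (pos = u - 9 -> u <= m + 10) and 3*u >= 10
  WP_1: (2*m + 3*n > 2*r + 8 -> ((not (2*m + n > 14)) and (pos = u - 9 -> u <= m + 10) and 3*u >= 10)) and ((not (2*m + 3*n > 2*r + 8)) -> ((pos = u - 9 -> u <= m + 10) and 3*u >= 10))
  WP_2: (2*m + 3*n > 2*r + 8 -> ((2*m + n > 14 -> ((not (2*m + n > 14)) and (pos = u - 9 -> u <= m + 10) and 3*u >= 10)) and ((not (2*m + n > 14)) -> ((pos = u - 9 -> u <= m + 10) and 3*u >= 10)))) and ((not (2*m + 3*n > 2*r + 8)) -> ((pos = u - 9 -> u <= m + 10) and 3*u >= 10))
So before the loop: (2*m + 3*n > 2*r + 8 -> ((2*m + n > 14 -> ((not (2*m + n > 14)) and (pos = u - 9 -> u <= m + 10) and 3*u >= 10)) and ((not (2*m + n > 14)) -> ((pos = u - 9 -> u <= m + 10) and 3*u >= 10)))) and ((not (2*m + 3*n > 2*r + 8)) -> ((pos = u - 9 -> u <= m + 10) and 3*u >= 10))
Before u := 3*u - 8: (2*m + 3*n > 2*r + 8 -> ((2*m + n > 14 -> ((not (2*m + n > 14)) and (pos = 3*u - 17 -> 3*u <= m + 18) and 9*u >= 34)) and ((not (2*m + n > 14)) -> ((pos = 3*u - 17 -> 3*u <= m + 18) and 9*u >= 34)))) and ((not (2*m + 3*n > 2*r + 8)) -> ((pos = 3*u - 17 -> 3*u <= m + 18) and 9*u >= 34))
Before assert 3*r >= 9 and n - 1 < -1: 3*r >= 9 and n < 0 and (2*m + 3*n > 2*r + 8 -> ((2*m + n > 14 -> ((not (2*m + n > 14)) and (pos = 3*u - 17 -> 3*u <= m + 18) and 9*u >= 34)) and ((not (2*m + n > 14)) -> ((pos = 3*u - 17 -> 3*u <= m + 18) and 9*u >= 34)))) and ((not (2*m + 3*n > 2*r + 8)) -> ((pos = 3*u - 17 -> 3*u <= m + 18) and 9*u >= 34))
Answer: WP = 3*r >= 9 and n < 0 and (2*m + 3*n > 2*r + 8 -> ((2*m + n > 14 -> ((not (2*m + n > 14)) and (pos = 3*u - 17 -> 3*u <= m + 18) and 9*u >= 34)) and ((not (2*m + n > 14)) -> ((pos = 3*u - 17 -> 3*u <= m + 18) and 9*u >= 34)))) and ((not (2*m + 3*n > 2*r + 8)) -> ((pos = 3*u - 17 -> 3*u <= m + 18) and 9*u >= 34))


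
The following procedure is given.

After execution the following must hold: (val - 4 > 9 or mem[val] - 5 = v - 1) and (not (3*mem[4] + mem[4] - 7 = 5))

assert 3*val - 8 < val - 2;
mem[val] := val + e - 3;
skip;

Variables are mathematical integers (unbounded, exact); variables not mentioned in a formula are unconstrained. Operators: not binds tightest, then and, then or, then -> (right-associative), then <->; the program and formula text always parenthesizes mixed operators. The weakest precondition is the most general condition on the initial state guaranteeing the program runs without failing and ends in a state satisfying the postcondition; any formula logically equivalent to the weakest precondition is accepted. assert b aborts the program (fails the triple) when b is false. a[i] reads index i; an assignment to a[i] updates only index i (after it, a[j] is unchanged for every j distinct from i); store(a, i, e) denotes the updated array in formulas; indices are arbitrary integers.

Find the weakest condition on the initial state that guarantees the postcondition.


Working backward. After the program, the postcondition (val - 4 > 9 or mem[val] - 5 = v - 1) and (not (3*mem[4] + mem[4] - 7 = 5)) must hold; in canonical form it is (val > 13 or mem[val] = v + 4) and (not (4*mem[4] = 12)).
Before skip: (val > 13 or mem[val] = v + 4) and (not (4*mem[4] = 12))
Before mem[val] := val + e - 3: (val > 13 or store(mem, val, e + val - 3)[val] = v + 4) and (not (4*store(mem, val, e + val - 3)[4] = 12))
Before assert 3*val - 8 < val - 2: 2*val < 6 and (val > 13 or store(mem, val, e + val - 3)[val] = v + 4) and (not (4*store(mem, val, e + val - 3)[4] = 12))
Answer: WP = 2*val < 6 and (val > 13 or store(mem, val, e + val - 3)[val] = v + 4) and (not (4*store(mem, val, e + val - 3)[4] = 12))


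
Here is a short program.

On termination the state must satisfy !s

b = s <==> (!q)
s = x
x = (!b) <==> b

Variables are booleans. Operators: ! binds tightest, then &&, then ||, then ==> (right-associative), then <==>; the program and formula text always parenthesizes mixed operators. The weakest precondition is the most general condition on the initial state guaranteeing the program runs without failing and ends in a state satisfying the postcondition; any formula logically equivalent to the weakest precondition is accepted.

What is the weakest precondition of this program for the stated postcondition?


Working backward. After the program, !s must hold.
Before x := (!b) <==> b: !s
Before s := x: !x
Before b := s <==> (!q): !x
Answer: WP = !x


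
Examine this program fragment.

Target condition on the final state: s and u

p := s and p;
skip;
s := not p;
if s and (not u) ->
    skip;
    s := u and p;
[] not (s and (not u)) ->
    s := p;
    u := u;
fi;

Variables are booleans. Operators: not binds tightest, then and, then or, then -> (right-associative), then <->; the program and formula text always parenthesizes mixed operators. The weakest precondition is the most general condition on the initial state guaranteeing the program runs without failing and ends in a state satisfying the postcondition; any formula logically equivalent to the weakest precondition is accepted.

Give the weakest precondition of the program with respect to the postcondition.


Working backward. After the program, s and u must hold.
Then branch requires u and p; else branch requires p and u.
Before the if: ((s and (not u)) -> (u and p)) and ((not (s and (not u))) -> (p and u))
Before s := not p: (((not p) and (not u)) -> (u and p)) and ((not ((not p) and (not u))) -> (p and u))
Before skip: (((not p) and (not u)) -> (u and p)) and ((not ((not p) and (not u))) -> (p and u))
Before p := s and p: (((not (s and p)) and (not u)) -> (u and s and p)) and ((not ((not (s and p)) and (not u))) -> (s and p and u))
Answer: WP = (((not (s and p)) and (not u)) -> (u and s and p)) and ((not ((not (s and p)) and (not u))) -> (s and p and u))
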